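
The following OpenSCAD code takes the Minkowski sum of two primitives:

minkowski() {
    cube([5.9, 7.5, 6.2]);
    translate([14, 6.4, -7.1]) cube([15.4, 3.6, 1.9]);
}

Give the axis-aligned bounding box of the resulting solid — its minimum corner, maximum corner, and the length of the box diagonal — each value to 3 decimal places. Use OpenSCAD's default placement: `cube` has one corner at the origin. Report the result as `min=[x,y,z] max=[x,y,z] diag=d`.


A = translate([14, 6.4, -7.1]) cube([15.4, 3.6, 1.9]) → bbox [14,6.4,-7.1] .. [29.4,10,-5.2]
B = cube([5.9, 7.5, 6.2]) → bbox [0,0,0] .. [5.9,7.5,6.2]
lo = A.lo+B.lo = [14+0, 6.4+0, -7.1+0] = [14.000,6.400,-7.100]
hi = A.hi+B.hi = [29.4+5.9, 10+7.5, -5.2+6.2] = [35.300,17.500,1.000]
diag = √(21.3²+11.1²+8.1²) = √642.51 = 25.348

min=[14.000,6.400,-7.100] max=[35.300,17.500,1.000] diag=25.348


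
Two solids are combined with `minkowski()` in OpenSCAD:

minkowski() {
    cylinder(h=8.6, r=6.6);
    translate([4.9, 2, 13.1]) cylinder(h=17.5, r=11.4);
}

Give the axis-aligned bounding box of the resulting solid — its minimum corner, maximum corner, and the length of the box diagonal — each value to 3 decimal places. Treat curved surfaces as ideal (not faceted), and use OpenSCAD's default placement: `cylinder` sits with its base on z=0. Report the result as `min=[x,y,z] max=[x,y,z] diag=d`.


A = translate([4.9, 2, 13.1]) cylinder(h=17.5, r=11.4) → bbox [-6.5,-9.4,13.1] .. [16.3,13.4,30.6]
B = cylinder(h=8.6, r=6.6) → bbox [-6.6,-6.6,0] .. [6.6,6.6,8.6]
lo = A.lo+B.lo = [-6.5-6.6, -9.4-6.6, 13.1+0] = [-13.100,-16.000,13.100]
hi = A.hi+B.hi = [16.3+6.6, 13.4+6.6, 30.6+8.6] = [22.900,20.000,39.200]
diag = √(36²+36²+26.1²) = √3273.21 = 57.212

min=[-13.100,-16.000,13.100] max=[22.900,20.000,39.200] diag=57.212


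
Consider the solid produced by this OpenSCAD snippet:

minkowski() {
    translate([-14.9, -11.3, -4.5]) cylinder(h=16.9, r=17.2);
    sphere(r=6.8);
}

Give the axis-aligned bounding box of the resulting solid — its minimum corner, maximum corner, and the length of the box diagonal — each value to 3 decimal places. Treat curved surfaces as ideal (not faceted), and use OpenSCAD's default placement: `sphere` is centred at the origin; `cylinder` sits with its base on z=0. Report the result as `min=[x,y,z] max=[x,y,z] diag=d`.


min=[-38.900,-35.300,-11.300] max=[9.100,12.700,19.200] diag=74.419

A = translate([-14.9, -11.3, -4.5]) cylinder(h=16.9, r=17.2) → bbox [-32.1,-28.5,-4.5] .. [2.3,5.9,12.4]
B = sphere(r=6.8) → bbox [-6.8,-6.8,-6.8] .. [6.8,6.8,6.8]
lo = A.lo+B.lo = [-32.1-6.8, -28.5-6.8, -4.5-6.8] = [-38.900,-35.300,-11.300]
hi = A.hi+B.hi = [2.3+6.8, 5.9+6.8, 12.4+6.8] = [9.100,12.700,19.200]
diag = √(48²+48²+30.5²) = √5538.25 = 74.419


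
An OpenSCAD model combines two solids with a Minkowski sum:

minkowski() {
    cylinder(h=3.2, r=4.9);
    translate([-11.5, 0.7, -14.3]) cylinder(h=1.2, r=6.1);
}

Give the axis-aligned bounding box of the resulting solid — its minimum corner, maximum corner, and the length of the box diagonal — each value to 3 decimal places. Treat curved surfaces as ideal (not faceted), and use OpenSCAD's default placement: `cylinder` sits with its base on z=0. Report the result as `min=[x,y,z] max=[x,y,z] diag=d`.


A = translate([-11.5, 0.7, -14.3]) cylinder(h=1.2, r=6.1) → bbox [-17.6,-5.4,-14.3] .. [-5.4,6.8,-13.1]
B = cylinder(h=3.2, r=4.9) → bbox [-4.9,-4.9,0] .. [4.9,4.9,3.2]
lo = A.lo+B.lo = [-17.6-4.9, -5.4-4.9, -14.3+0] = [-22.500,-10.300,-14.300]
hi = A.hi+B.hi = [-5.4+4.9, 6.8+4.9, -13.1+3.2] = [-0.500,11.700,-9.900]
diag = √(22²+22²+4.4²) = √987.36 = 31.422

min=[-22.500,-10.300,-14.300] max=[-0.500,11.700,-9.900] diag=31.422


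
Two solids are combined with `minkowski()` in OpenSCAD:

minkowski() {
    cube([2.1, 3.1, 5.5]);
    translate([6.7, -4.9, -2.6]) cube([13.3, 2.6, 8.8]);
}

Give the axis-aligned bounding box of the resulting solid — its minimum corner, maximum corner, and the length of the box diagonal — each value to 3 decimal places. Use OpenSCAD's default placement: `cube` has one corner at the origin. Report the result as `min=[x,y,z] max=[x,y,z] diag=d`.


min=[6.700,-4.900,-2.600] max=[22.100,0.800,11.700] diag=21.775

A = translate([6.7, -4.9, -2.6]) cube([13.3, 2.6, 8.8]) → bbox [6.7,-4.9,-2.6] .. [20,-2.3,6.2]
B = cube([2.1, 3.1, 5.5]) → bbox [0,0,0] .. [2.1,3.1,5.5]
lo = A.lo+B.lo = [6.7+0, -4.9+0, -2.6+0] = [6.700,-4.900,-2.600]
hi = A.hi+B.hi = [20+2.1, -2.3+3.1, 6.2+5.5] = [22.100,0.800,11.700]
diag = √(15.4²+5.7²+14.3²) = √474.14 = 21.775


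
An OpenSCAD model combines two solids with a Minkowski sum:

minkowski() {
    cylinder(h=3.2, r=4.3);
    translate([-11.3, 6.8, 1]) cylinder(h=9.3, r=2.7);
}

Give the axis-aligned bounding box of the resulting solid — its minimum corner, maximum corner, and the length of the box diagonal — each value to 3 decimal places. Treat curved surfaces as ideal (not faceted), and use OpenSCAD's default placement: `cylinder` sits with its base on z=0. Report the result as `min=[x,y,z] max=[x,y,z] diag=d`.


A = translate([-11.3, 6.8, 1]) cylinder(h=9.3, r=2.7) → bbox [-14,4.1,1] .. [-8.6,9.5,10.3]
B = cylinder(h=3.2, r=4.3) → bbox [-4.3,-4.3,0] .. [4.3,4.3,3.2]
lo = A.lo+B.lo = [-14-4.3, 4.1-4.3, 1+0] = [-18.300,-0.200,1.000]
hi = A.hi+B.hi = [-8.6+4.3, 9.5+4.3, 10.3+3.2] = [-4.300,13.800,13.500]
diag = √(14²+14²+12.5²) = √548.25 = 23.415

min=[-18.300,-0.200,1.000] max=[-4.300,13.800,13.500] diag=23.415


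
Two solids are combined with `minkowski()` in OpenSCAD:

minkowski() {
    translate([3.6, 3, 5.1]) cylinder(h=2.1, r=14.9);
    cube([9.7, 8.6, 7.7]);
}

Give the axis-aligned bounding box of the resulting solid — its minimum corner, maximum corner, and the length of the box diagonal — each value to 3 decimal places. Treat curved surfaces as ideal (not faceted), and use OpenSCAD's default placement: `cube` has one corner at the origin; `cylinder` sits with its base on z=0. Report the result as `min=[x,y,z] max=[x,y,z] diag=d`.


min=[-11.300,-11.900,5.100] max=[28.200,26.500,14.900] diag=55.954

A = translate([3.6, 3, 5.1]) cylinder(h=2.1, r=14.9) → bbox [-11.3,-11.9,5.1] .. [18.5,17.9,7.2]
B = cube([9.7, 8.6, 7.7]) → bbox [0,0,0] .. [9.7,8.6,7.7]
lo = A.lo+B.lo = [-11.3+0, -11.9+0, 5.1+0] = [-11.300,-11.900,5.100]
hi = A.hi+B.hi = [18.5+9.7, 17.9+8.6, 7.2+7.7] = [28.200,26.500,14.900]
diag = √(39.5²+38.4²+9.8²) = √3130.85 = 55.954


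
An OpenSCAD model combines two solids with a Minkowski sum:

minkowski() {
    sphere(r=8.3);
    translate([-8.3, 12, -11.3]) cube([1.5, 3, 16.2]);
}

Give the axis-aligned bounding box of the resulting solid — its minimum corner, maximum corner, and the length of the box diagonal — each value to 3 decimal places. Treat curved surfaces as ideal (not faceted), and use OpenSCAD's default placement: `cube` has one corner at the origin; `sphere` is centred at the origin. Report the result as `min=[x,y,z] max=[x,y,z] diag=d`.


A = translate([-8.3, 12, -11.3]) cube([1.5, 3, 16.2]) → bbox [-8.3,12,-11.3] .. [-6.8,15,4.9]
B = sphere(r=8.3) → bbox [-8.3,-8.3,-8.3] .. [8.3,8.3,8.3]
lo = A.lo+B.lo = [-8.3-8.3, 12-8.3, -11.3-8.3] = [-16.600,3.700,-19.600]
hi = A.hi+B.hi = [-6.8+8.3, 15+8.3, 4.9+8.3] = [1.500,23.300,13.200]
diag = √(18.1²+19.6²+32.8²) = √1787.61 = 42.280

min=[-16.600,3.700,-19.600] max=[1.500,23.300,13.200] diag=42.280


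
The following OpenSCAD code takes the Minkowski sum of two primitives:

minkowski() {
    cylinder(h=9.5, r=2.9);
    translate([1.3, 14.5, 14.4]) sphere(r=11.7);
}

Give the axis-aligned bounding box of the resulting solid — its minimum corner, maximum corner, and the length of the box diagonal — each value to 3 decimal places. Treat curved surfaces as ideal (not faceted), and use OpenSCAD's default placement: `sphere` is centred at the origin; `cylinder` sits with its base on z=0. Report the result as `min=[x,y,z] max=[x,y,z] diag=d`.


min=[-13.300,-0.100,2.700] max=[15.900,29.100,35.600] diag=52.799

A = translate([1.3, 14.5, 14.4]) sphere(r=11.7) → bbox [-10.4,2.8,2.7] .. [13,26.2,26.1]
B = cylinder(h=9.5, r=2.9) → bbox [-2.9,-2.9,0] .. [2.9,2.9,9.5]
lo = A.lo+B.lo = [-10.4-2.9, 2.8-2.9, 2.7+0] = [-13.300,-0.100,2.700]
hi = A.hi+B.hi = [13+2.9, 26.2+2.9, 26.1+9.5] = [15.900,29.100,35.600]
diag = √(29.2²+29.2²+32.9²) = √2787.69 = 52.799


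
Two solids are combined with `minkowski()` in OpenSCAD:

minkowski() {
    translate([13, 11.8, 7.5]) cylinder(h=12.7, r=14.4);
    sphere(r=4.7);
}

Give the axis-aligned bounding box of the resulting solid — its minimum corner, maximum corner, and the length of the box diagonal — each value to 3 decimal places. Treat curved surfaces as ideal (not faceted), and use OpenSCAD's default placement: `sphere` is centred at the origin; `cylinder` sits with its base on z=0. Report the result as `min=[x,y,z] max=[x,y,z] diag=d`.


min=[-6.100,-7.300,2.800] max=[32.100,30.900,24.900] diag=58.369

A = translate([13, 11.8, 7.5]) cylinder(h=12.7, r=14.4) → bbox [-1.4,-2.6,7.5] .. [27.4,26.2,20.2]
B = sphere(r=4.7) → bbox [-4.7,-4.7,-4.7] .. [4.7,4.7,4.7]
lo = A.lo+B.lo = [-1.4-4.7, -2.6-4.7, 7.5-4.7] = [-6.100,-7.300,2.800]
hi = A.hi+B.hi = [27.4+4.7, 26.2+4.7, 20.2+4.7] = [32.100,30.900,24.900]
diag = √(38.2²+38.2²+22.1²) = √3406.89 = 58.369


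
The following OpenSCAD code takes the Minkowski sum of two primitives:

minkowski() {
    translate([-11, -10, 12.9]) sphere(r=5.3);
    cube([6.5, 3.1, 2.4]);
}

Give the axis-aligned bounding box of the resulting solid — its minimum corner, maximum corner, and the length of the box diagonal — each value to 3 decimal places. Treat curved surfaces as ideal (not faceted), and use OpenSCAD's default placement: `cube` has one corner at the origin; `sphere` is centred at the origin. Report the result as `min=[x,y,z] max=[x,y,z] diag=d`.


min=[-16.300,-15.300,7.600] max=[0.800,-1.600,20.600] diag=25.477

A = translate([-11, -10, 12.9]) sphere(r=5.3) → bbox [-16.3,-15.3,7.6] .. [-5.7,-4.7,18.2]
B = cube([6.5, 3.1, 2.4]) → bbox [0,0,0] .. [6.5,3.1,2.4]
lo = A.lo+B.lo = [-16.3+0, -15.3+0, 7.6+0] = [-16.300,-15.300,7.600]
hi = A.hi+B.hi = [-5.7+6.5, -4.7+3.1, 18.2+2.4] = [0.800,-1.600,20.600]
diag = √(17.1²+13.7²+13²) = √649.1 = 25.477


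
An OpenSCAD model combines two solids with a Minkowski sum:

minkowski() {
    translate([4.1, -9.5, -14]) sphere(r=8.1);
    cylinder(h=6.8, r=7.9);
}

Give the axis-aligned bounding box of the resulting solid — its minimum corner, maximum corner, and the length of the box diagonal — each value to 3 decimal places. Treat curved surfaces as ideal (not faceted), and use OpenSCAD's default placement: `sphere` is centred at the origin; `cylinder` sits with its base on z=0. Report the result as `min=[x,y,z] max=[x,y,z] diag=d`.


A = translate([4.1, -9.5, -14]) sphere(r=8.1) → bbox [-4,-17.6,-22.1] .. [12.2,-1.4,-5.9]
B = cylinder(h=6.8, r=7.9) → bbox [-7.9,-7.9,0] .. [7.9,7.9,6.8]
lo = A.lo+B.lo = [-4-7.9, -17.6-7.9, -22.1+0] = [-11.900,-25.500,-22.100]
hi = A.hi+B.hi = [12.2+7.9, -1.4+7.9, -5.9+6.8] = [20.100,6.500,0.900]
diag = √(32²+32²+23²) = √2577 = 50.764

min=[-11.900,-25.500,-22.100] max=[20.100,6.500,0.900] diag=50.764


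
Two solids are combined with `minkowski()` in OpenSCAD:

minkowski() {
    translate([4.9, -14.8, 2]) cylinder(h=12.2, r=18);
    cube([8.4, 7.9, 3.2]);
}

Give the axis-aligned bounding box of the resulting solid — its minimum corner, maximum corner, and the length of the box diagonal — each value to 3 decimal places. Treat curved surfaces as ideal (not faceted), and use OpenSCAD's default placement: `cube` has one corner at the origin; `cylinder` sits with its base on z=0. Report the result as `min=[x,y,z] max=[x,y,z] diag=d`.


min=[-13.100,-32.800,2.000] max=[31.300,11.100,17.400] diag=64.310

A = translate([4.9, -14.8, 2]) cylinder(h=12.2, r=18) → bbox [-13.1,-32.8,2] .. [22.9,3.2,14.2]
B = cube([8.4, 7.9, 3.2]) → bbox [0,0,0] .. [8.4,7.9,3.2]
lo = A.lo+B.lo = [-13.1+0, -32.8+0, 2+0] = [-13.100,-32.800,2.000]
hi = A.hi+B.hi = [22.9+8.4, 3.2+7.9, 14.2+3.2] = [31.300,11.100,17.400]
diag = √(44.4²+43.9²+15.4²) = √4135.73 = 64.310


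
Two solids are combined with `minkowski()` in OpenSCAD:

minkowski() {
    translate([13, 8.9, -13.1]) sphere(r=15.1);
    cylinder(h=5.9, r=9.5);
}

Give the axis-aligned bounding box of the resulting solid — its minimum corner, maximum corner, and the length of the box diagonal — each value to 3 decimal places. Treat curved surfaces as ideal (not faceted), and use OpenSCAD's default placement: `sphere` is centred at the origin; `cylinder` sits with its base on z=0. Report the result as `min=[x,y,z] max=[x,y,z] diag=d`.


A = translate([13, 8.9, -13.1]) sphere(r=15.1) → bbox [-2.1,-6.2,-28.2] .. [28.1,24,2]
B = cylinder(h=5.9, r=9.5) → bbox [-9.5,-9.5,0] .. [9.5,9.5,5.9]
lo = A.lo+B.lo = [-2.1-9.5, -6.2-9.5, -28.2+0] = [-11.600,-15.700,-28.200]
hi = A.hi+B.hi = [28.1+9.5, 24+9.5, 2+5.9] = [37.600,33.500,7.900]
diag = √(49.2²+49.2²+36.1²) = √6144.49 = 78.387

min=[-11.600,-15.700,-28.200] max=[37.600,33.500,7.900] diag=78.387


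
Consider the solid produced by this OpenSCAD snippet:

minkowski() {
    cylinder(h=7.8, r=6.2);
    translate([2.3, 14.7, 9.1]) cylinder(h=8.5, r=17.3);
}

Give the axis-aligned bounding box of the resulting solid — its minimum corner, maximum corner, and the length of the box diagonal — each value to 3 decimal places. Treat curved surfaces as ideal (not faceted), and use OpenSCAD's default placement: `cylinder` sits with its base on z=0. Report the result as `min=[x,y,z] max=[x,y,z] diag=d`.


min=[-21.200,-8.800,9.100] max=[25.800,38.200,25.400] diag=68.437

A = translate([2.3, 14.7, 9.1]) cylinder(h=8.5, r=17.3) → bbox [-15,-2.6,9.1] .. [19.6,32,17.6]
B = cylinder(h=7.8, r=6.2) → bbox [-6.2,-6.2,0] .. [6.2,6.2,7.8]
lo = A.lo+B.lo = [-15-6.2, -2.6-6.2, 9.1+0] = [-21.200,-8.800,9.100]
hi = A.hi+B.hi = [19.6+6.2, 32+6.2, 17.6+7.8] = [25.800,38.200,25.400]
diag = √(47²+47²+16.3²) = √4683.69 = 68.437


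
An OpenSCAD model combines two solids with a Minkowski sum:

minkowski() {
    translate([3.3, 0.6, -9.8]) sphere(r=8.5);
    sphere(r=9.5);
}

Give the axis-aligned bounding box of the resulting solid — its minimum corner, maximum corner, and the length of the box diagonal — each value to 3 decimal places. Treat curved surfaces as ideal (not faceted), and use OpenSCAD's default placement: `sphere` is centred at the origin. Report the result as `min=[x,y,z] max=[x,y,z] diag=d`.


A = translate([3.3, 0.6, -9.8]) sphere(r=8.5) → bbox [-5.2,-7.9,-18.3] .. [11.8,9.1,-1.3]
B = sphere(r=9.5) → bbox [-9.5,-9.5,-9.5] .. [9.5,9.5,9.5]
lo = A.lo+B.lo = [-5.2-9.5, -7.9-9.5, -18.3-9.5] = [-14.700,-17.400,-27.800]
hi = A.hi+B.hi = [11.8+9.5, 9.1+9.5, -1.3+9.5] = [21.300,18.600,8.200]
diag = √(36²+36²+36²) = √3888 = 62.354

min=[-14.700,-17.400,-27.800] max=[21.300,18.600,8.200] diag=62.354


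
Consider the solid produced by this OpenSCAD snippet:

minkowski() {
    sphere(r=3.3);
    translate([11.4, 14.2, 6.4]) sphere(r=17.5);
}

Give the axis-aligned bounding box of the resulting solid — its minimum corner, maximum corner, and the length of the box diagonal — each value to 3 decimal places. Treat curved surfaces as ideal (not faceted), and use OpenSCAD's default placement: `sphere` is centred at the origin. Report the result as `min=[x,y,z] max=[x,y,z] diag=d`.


A = translate([11.4, 14.2, 6.4]) sphere(r=17.5) → bbox [-6.1,-3.3,-11.1] .. [28.9,31.7,23.9]
B = sphere(r=3.3) → bbox [-3.3,-3.3,-3.3] .. [3.3,3.3,3.3]
lo = A.lo+B.lo = [-6.1-3.3, -3.3-3.3, -11.1-3.3] = [-9.400,-6.600,-14.400]
hi = A.hi+B.hi = [28.9+3.3, 31.7+3.3, 23.9+3.3] = [32.200,35.000,27.200]
diag = √(41.6²+41.6²+41.6²) = √5191.68 = 72.053

min=[-9.400,-6.600,-14.400] max=[32.200,35.000,27.200] diag=72.053


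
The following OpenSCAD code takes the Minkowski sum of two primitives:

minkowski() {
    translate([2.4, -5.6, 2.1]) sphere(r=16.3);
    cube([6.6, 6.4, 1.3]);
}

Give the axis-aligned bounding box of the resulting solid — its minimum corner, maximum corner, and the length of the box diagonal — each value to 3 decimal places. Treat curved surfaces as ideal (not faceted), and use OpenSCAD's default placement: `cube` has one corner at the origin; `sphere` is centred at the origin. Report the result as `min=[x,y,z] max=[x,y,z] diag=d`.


A = translate([2.4, -5.6, 2.1]) sphere(r=16.3) → bbox [-13.9,-21.9,-14.2] .. [18.7,10.7,18.4]
B = cube([6.6, 6.4, 1.3]) → bbox [0,0,0] .. [6.6,6.4,1.3]
lo = A.lo+B.lo = [-13.9+0, -21.9+0, -14.2+0] = [-13.900,-21.900,-14.200]
hi = A.hi+B.hi = [18.7+6.6, 10.7+6.4, 18.4+1.3] = [25.300,17.100,19.700]
diag = √(39.2²+39²+33.9²) = √4206.85 = 64.860

min=[-13.900,-21.900,-14.200] max=[25.300,17.100,19.700] diag=64.860


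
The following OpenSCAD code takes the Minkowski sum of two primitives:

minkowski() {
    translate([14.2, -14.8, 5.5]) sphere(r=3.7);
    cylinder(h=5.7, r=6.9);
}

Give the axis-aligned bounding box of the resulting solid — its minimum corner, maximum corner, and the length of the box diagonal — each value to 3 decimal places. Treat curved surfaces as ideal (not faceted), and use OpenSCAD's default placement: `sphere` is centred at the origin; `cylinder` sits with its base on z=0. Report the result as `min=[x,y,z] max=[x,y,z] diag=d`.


A = translate([14.2, -14.8, 5.5]) sphere(r=3.7) → bbox [10.5,-18.5,1.8] .. [17.9,-11.1,9.2]
B = cylinder(h=5.7, r=6.9) → bbox [-6.9,-6.9,0] .. [6.9,6.9,5.7]
lo = A.lo+B.lo = [10.5-6.9, -18.5-6.9, 1.8+0] = [3.600,-25.400,1.800]
hi = A.hi+B.hi = [17.9+6.9, -11.1+6.9, 9.2+5.7] = [24.800,-4.200,14.900]
diag = √(21.2²+21.2²+13.1²) = √1070.49 = 32.718

min=[3.600,-25.400,1.800] max=[24.800,-4.200,14.900] diag=32.718


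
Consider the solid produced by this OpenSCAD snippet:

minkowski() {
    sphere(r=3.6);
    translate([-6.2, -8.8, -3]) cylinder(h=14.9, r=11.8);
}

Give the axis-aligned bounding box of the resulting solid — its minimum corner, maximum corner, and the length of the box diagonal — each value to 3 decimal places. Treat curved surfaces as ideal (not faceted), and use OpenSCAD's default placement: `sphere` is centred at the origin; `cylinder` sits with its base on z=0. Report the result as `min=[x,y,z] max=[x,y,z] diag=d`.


A = translate([-6.2, -8.8, -3]) cylinder(h=14.9, r=11.8) → bbox [-18,-20.6,-3] .. [5.6,3,11.9]
B = sphere(r=3.6) → bbox [-3.6,-3.6,-3.6] .. [3.6,3.6,3.6]
lo = A.lo+B.lo = [-18-3.6, -20.6-3.6, -3-3.6] = [-21.600,-24.200,-6.600]
hi = A.hi+B.hi = [5.6+3.6, 3+3.6, 11.9+3.6] = [9.200,6.600,15.500]
diag = √(30.8²+30.8²+22.1²) = √2385.69 = 48.844

min=[-21.600,-24.200,-6.600] max=[9.200,6.600,15.500] diag=48.844


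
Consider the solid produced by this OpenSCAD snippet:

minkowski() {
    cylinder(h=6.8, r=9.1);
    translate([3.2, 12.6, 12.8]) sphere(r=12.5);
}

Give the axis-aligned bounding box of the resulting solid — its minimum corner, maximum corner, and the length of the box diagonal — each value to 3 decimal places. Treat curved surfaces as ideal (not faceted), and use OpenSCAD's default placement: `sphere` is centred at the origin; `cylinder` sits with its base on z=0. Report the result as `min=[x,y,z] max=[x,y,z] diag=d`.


A = translate([3.2, 12.6, 12.8]) sphere(r=12.5) → bbox [-9.3,0.1,0.3] .. [15.7,25.1,25.3]
B = cylinder(h=6.8, r=9.1) → bbox [-9.1,-9.1,0] .. [9.1,9.1,6.8]
lo = A.lo+B.lo = [-9.3-9.1, 0.1-9.1, 0.3+0] = [-18.400,-9.000,0.300]
hi = A.hi+B.hi = [15.7+9.1, 25.1+9.1, 25.3+6.8] = [24.800,34.200,32.100]
diag = √(43.2²+43.2²+31.8²) = √4743.72 = 68.875

min=[-18.400,-9.000,0.300] max=[24.800,34.200,32.100] diag=68.875


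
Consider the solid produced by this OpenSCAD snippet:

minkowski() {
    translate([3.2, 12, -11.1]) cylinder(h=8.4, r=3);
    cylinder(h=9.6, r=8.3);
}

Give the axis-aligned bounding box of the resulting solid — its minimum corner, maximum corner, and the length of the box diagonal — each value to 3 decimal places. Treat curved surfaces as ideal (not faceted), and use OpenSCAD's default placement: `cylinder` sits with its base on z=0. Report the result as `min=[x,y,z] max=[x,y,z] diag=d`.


min=[-8.100,0.700,-11.100] max=[14.500,23.300,6.900] diag=36.681

A = translate([3.2, 12, -11.1]) cylinder(h=8.4, r=3) → bbox [0.2,9,-11.1] .. [6.2,15,-2.7]
B = cylinder(h=9.6, r=8.3) → bbox [-8.3,-8.3,0] .. [8.3,8.3,9.6]
lo = A.lo+B.lo = [0.2-8.3, 9-8.3, -11.1+0] = [-8.100,0.700,-11.100]
hi = A.hi+B.hi = [6.2+8.3, 15+8.3, -2.7+9.6] = [14.500,23.300,6.900]
diag = √(22.6²+22.6²+18²) = √1345.52 = 36.681


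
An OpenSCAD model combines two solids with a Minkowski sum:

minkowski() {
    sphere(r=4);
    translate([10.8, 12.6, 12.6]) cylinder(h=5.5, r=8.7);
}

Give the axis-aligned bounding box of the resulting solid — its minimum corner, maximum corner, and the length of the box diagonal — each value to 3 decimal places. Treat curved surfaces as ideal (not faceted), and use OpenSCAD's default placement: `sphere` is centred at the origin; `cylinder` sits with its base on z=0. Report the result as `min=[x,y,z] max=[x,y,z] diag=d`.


A = translate([10.8, 12.6, 12.6]) cylinder(h=5.5, r=8.7) → bbox [2.1,3.9,12.6] .. [19.5,21.3,18.1]
B = sphere(r=4) → bbox [-4,-4,-4] .. [4,4,4]
lo = A.lo+B.lo = [2.1-4, 3.9-4, 12.6-4] = [-1.900,-0.100,8.600]
hi = A.hi+B.hi = [19.5+4, 21.3+4, 18.1+4] = [23.500,25.300,22.100]
diag = √(25.4²+25.4²+13.5²) = √1472.57 = 38.374

min=[-1.900,-0.100,8.600] max=[23.500,25.300,22.100] diag=38.374


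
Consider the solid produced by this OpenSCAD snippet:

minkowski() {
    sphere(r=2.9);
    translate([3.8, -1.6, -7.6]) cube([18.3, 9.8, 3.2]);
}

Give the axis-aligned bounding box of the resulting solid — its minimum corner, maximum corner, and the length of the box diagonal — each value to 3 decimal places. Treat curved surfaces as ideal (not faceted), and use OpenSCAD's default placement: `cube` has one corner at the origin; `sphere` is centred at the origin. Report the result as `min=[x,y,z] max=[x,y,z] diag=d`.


min=[0.900,-4.500,-10.500] max=[25.000,11.100,-1.500] diag=30.086

A = translate([3.8, -1.6, -7.6]) cube([18.3, 9.8, 3.2]) → bbox [3.8,-1.6,-7.6] .. [22.1,8.2,-4.4]
B = sphere(r=2.9) → bbox [-2.9,-2.9,-2.9] .. [2.9,2.9,2.9]
lo = A.lo+B.lo = [3.8-2.9, -1.6-2.9, -7.6-2.9] = [0.900,-4.500,-10.500]
hi = A.hi+B.hi = [22.1+2.9, 8.2+2.9, -4.4+2.9] = [25.000,11.100,-1.500]
diag = √(24.1²+15.6²+9²) = √905.17 = 30.086


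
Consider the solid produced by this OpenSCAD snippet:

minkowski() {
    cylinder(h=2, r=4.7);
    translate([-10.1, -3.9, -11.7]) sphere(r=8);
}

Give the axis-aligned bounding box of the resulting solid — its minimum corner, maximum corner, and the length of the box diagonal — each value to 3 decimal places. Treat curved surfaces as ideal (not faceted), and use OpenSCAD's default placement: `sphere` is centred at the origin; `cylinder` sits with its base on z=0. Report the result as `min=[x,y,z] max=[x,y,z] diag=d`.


min=[-22.800,-16.600,-19.700] max=[2.600,8.800,-1.700] diag=40.179

A = translate([-10.1, -3.9, -11.7]) sphere(r=8) → bbox [-18.1,-11.9,-19.7] .. [-2.1,4.1,-3.7]
B = cylinder(h=2, r=4.7) → bbox [-4.7,-4.7,0] .. [4.7,4.7,2]
lo = A.lo+B.lo = [-18.1-4.7, -11.9-4.7, -19.7+0] = [-22.800,-16.600,-19.700]
hi = A.hi+B.hi = [-2.1+4.7, 4.1+4.7, -3.7+2] = [2.600,8.800,-1.700]
diag = √(25.4²+25.4²+18²) = √1614.32 = 40.179


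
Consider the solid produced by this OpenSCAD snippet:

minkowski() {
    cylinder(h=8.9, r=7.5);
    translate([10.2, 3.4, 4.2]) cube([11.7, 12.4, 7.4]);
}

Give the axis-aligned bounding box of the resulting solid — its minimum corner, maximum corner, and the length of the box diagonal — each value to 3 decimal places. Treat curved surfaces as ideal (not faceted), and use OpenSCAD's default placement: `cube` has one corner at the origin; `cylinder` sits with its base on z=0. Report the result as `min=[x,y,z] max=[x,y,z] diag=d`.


A = translate([10.2, 3.4, 4.2]) cube([11.7, 12.4, 7.4]) → bbox [10.2,3.4,4.2] .. [21.9,15.8,11.6]
B = cylinder(h=8.9, r=7.5) → bbox [-7.5,-7.5,0] .. [7.5,7.5,8.9]
lo = A.lo+B.lo = [10.2-7.5, 3.4-7.5, 4.2+0] = [2.700,-4.100,4.200]
hi = A.hi+B.hi = [21.9+7.5, 15.8+7.5, 11.6+8.9] = [29.400,23.300,20.500]
diag = √(26.7²+27.4²+16.3²) = √1729.34 = 41.585

min=[2.700,-4.100,4.200] max=[29.400,23.300,20.500] diag=41.585


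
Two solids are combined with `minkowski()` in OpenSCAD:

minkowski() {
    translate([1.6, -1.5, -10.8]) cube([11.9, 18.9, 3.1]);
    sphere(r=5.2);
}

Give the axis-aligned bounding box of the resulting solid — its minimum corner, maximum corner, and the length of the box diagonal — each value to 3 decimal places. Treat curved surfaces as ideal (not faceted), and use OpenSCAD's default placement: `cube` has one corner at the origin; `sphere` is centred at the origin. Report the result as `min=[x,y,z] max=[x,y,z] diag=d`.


A = translate([1.6, -1.5, -10.8]) cube([11.9, 18.9, 3.1]) → bbox [1.6,-1.5,-10.8] .. [13.5,17.4,-7.7]
B = sphere(r=5.2) → bbox [-5.2,-5.2,-5.2] .. [5.2,5.2,5.2]
lo = A.lo+B.lo = [1.6-5.2, -1.5-5.2, -10.8-5.2] = [-3.600,-6.700,-16.000]
hi = A.hi+B.hi = [13.5+5.2, 17.4+5.2, -7.7+5.2] = [18.700,22.600,-2.500]
diag = √(22.3²+29.3²+13.5²) = √1538.03 = 39.218

min=[-3.600,-6.700,-16.000] max=[18.700,22.600,-2.500] diag=39.218


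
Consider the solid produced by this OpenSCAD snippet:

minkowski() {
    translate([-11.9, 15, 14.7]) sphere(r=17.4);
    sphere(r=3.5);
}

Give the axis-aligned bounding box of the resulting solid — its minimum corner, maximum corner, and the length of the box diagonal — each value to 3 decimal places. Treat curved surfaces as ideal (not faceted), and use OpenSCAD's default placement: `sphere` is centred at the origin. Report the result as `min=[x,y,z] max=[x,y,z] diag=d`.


A = translate([-11.9, 15, 14.7]) sphere(r=17.4) → bbox [-29.3,-2.4,-2.7] .. [5.5,32.4,32.1]
B = sphere(r=3.5) → bbox [-3.5,-3.5,-3.5] .. [3.5,3.5,3.5]
lo = A.lo+B.lo = [-29.3-3.5, -2.4-3.5, -2.7-3.5] = [-32.800,-5.900,-6.200]
hi = A.hi+B.hi = [5.5+3.5, 32.4+3.5, 32.1+3.5] = [9.000,35.900,35.600]
diag = √(41.8²+41.8²+41.8²) = √5241.72 = 72.400

min=[-32.800,-5.900,-6.200] max=[9.000,35.900,35.600] diag=72.400


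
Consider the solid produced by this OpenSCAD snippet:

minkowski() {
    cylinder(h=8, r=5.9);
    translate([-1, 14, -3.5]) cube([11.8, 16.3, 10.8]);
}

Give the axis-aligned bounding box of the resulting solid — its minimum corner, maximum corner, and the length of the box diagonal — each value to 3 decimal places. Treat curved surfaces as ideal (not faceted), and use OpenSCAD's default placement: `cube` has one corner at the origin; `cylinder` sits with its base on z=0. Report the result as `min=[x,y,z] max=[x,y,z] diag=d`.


A = translate([-1, 14, -3.5]) cube([11.8, 16.3, 10.8]) → bbox [-1,14,-3.5] .. [10.8,30.3,7.3]
B = cylinder(h=8, r=5.9) → bbox [-5.9,-5.9,0] .. [5.9,5.9,8]
lo = A.lo+B.lo = [-1-5.9, 14-5.9, -3.5+0] = [-6.900,8.100,-3.500]
hi = A.hi+B.hi = [10.8+5.9, 30.3+5.9, 7.3+8] = [16.700,36.200,15.300]
diag = √(23.6²+28.1²+18.8²) = √1700.01 = 41.231

min=[-6.900,8.100,-3.500] max=[16.700,36.200,15.300] diag=41.231


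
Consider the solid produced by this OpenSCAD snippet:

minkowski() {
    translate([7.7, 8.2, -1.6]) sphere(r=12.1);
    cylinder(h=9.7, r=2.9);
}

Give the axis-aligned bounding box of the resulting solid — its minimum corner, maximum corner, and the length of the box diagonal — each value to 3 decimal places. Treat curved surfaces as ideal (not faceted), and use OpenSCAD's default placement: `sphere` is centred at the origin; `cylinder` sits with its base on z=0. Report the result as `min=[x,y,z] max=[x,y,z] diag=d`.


min=[-7.300,-6.800,-13.700] max=[22.700,23.200,20.200] diag=54.307

A = translate([7.7, 8.2, -1.6]) sphere(r=12.1) → bbox [-4.4,-3.9,-13.7] .. [19.8,20.3,10.5]
B = cylinder(h=9.7, r=2.9) → bbox [-2.9,-2.9,0] .. [2.9,2.9,9.7]
lo = A.lo+B.lo = [-4.4-2.9, -3.9-2.9, -13.7+0] = [-7.300,-6.800,-13.700]
hi = A.hi+B.hi = [19.8+2.9, 20.3+2.9, 10.5+9.7] = [22.700,23.200,20.200]
diag = √(30²+30²+33.9²) = √2949.21 = 54.307


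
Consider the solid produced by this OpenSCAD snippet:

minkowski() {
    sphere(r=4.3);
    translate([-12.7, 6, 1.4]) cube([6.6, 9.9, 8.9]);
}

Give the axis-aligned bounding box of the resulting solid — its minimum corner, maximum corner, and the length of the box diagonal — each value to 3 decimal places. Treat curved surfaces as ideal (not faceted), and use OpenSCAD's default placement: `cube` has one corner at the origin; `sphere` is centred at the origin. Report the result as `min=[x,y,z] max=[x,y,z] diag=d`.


min=[-17.000,1.700,-2.900] max=[-1.800,20.200,14.600] diag=29.657

A = translate([-12.7, 6, 1.4]) cube([6.6, 9.9, 8.9]) → bbox [-12.7,6,1.4] .. [-6.1,15.9,10.3]
B = sphere(r=4.3) → bbox [-4.3,-4.3,-4.3] .. [4.3,4.3,4.3]
lo = A.lo+B.lo = [-12.7-4.3, 6-4.3, 1.4-4.3] = [-17.000,1.700,-2.900]
hi = A.hi+B.hi = [-6.1+4.3, 15.9+4.3, 10.3+4.3] = [-1.800,20.200,14.600]
diag = √(15.2²+18.5²+17.5²) = √879.54 = 29.657


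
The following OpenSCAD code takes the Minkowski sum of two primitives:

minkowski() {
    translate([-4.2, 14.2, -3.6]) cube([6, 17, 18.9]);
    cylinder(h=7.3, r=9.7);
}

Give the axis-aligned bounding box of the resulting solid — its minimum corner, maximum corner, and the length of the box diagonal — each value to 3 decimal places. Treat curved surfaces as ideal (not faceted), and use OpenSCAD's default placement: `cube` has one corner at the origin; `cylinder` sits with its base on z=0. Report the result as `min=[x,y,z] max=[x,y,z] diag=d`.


A = translate([-4.2, 14.2, -3.6]) cube([6, 17, 18.9]) → bbox [-4.2,14.2,-3.6] .. [1.8,31.2,15.3]
B = cylinder(h=7.3, r=9.7) → bbox [-9.7,-9.7,0] .. [9.7,9.7,7.3]
lo = A.lo+B.lo = [-4.2-9.7, 14.2-9.7, -3.6+0] = [-13.900,4.500,-3.600]
hi = A.hi+B.hi = [1.8+9.7, 31.2+9.7, 15.3+7.3] = [11.500,40.900,22.600]
diag = √(25.4²+36.4²+26.2²) = √2656.56 = 51.542

min=[-13.900,4.500,-3.600] max=[11.500,40.900,22.600] diag=51.542


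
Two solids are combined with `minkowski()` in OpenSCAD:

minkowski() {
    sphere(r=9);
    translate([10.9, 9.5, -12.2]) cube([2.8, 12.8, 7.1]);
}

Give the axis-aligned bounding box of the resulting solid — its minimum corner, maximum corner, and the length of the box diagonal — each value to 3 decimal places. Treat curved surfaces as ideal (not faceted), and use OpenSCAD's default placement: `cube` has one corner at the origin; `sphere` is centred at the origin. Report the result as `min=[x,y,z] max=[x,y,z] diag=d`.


A = translate([10.9, 9.5, -12.2]) cube([2.8, 12.8, 7.1]) → bbox [10.9,9.5,-12.2] .. [13.7,22.3,-5.1]
B = sphere(r=9) → bbox [-9,-9,-9] .. [9,9,9]
lo = A.lo+B.lo = [10.9-9, 9.5-9, -12.2-9] = [1.900,0.500,-21.200]
hi = A.hi+B.hi = [13.7+9, 22.3+9, -5.1+9] = [22.700,31.300,3.900]
diag = √(20.8²+30.8²+25.1²) = √2011.29 = 44.847

min=[1.900,0.500,-21.200] max=[22.700,31.300,3.900] diag=44.847


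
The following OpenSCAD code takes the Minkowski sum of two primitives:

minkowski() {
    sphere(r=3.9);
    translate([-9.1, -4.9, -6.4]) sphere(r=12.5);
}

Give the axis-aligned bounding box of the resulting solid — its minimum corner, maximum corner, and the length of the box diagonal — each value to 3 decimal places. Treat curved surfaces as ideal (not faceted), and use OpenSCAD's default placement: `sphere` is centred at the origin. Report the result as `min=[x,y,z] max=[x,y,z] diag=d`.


A = translate([-9.1, -4.9, -6.4]) sphere(r=12.5) → bbox [-21.6,-17.4,-18.9] .. [3.4,7.6,6.1]
B = sphere(r=3.9) → bbox [-3.9,-3.9,-3.9] .. [3.9,3.9,3.9]
lo = A.lo+B.lo = [-21.6-3.9, -17.4-3.9, -18.9-3.9] = [-25.500,-21.300,-22.800]
hi = A.hi+B.hi = [3.4+3.9, 7.6+3.9, 6.1+3.9] = [7.300,11.500,10.000]
diag = √(32.8²+32.8²+32.8²) = √3227.52 = 56.811

min=[-25.500,-21.300,-22.800] max=[7.300,11.500,10.000] diag=56.811


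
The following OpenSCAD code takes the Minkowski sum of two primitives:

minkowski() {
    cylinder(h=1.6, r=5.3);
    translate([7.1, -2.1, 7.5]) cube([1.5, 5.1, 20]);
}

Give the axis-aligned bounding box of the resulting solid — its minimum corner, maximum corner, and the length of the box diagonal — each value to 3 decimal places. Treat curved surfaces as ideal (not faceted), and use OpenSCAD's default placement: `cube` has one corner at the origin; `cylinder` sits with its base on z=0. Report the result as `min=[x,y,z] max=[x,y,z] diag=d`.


A = translate([7.1, -2.1, 7.5]) cube([1.5, 5.1, 20]) → bbox [7.1,-2.1,7.5] .. [8.6,3,27.5]
B = cylinder(h=1.6, r=5.3) → bbox [-5.3,-5.3,0] .. [5.3,5.3,1.6]
lo = A.lo+B.lo = [7.1-5.3, -2.1-5.3, 7.5+0] = [1.800,-7.400,7.500]
hi = A.hi+B.hi = [8.6+5.3, 3+5.3, 27.5+1.6] = [13.900,8.300,29.100]
diag = √(12.1²+15.7²+21.6²) = √859.46 = 29.317

min=[1.800,-7.400,7.500] max=[13.900,8.300,29.100] diag=29.317


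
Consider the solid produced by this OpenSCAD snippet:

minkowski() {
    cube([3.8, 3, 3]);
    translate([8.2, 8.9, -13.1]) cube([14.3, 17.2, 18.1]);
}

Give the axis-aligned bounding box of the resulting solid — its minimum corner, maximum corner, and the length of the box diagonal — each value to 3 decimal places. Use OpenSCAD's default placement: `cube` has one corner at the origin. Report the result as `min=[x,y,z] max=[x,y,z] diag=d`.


A = translate([8.2, 8.9, -13.1]) cube([14.3, 17.2, 18.1]) → bbox [8.2,8.9,-13.1] .. [22.5,26.1,5]
B = cube([3.8, 3, 3]) → bbox [0,0,0] .. [3.8,3,3]
lo = A.lo+B.lo = [8.2+0, 8.9+0, -13.1+0] = [8.200,8.900,-13.100]
hi = A.hi+B.hi = [22.5+3.8, 26.1+3, 5+3] = [26.300,29.100,8.000]
diag = √(18.1²+20.2²+21.1²) = √1180.86 = 34.364

min=[8.200,8.900,-13.100] max=[26.300,29.100,8.000] diag=34.364


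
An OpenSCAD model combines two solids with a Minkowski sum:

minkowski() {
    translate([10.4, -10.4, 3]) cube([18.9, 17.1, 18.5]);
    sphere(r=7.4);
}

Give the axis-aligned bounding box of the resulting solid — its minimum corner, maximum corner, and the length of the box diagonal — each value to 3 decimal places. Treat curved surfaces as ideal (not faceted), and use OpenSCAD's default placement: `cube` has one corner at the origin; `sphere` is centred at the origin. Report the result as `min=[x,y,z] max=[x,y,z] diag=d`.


min=[3.000,-17.800,-4.400] max=[36.700,14.100,28.900] diag=57.116

A = translate([10.4, -10.4, 3]) cube([18.9, 17.1, 18.5]) → bbox [10.4,-10.4,3] .. [29.3,6.7,21.5]
B = sphere(r=7.4) → bbox [-7.4,-7.4,-7.4] .. [7.4,7.4,7.4]
lo = A.lo+B.lo = [10.4-7.4, -10.4-7.4, 3-7.4] = [3.000,-17.800,-4.400]
hi = A.hi+B.hi = [29.3+7.4, 6.7+7.4, 21.5+7.4] = [36.700,14.100,28.900]
diag = √(33.7²+31.9²+33.3²) = √3262.19 = 57.116


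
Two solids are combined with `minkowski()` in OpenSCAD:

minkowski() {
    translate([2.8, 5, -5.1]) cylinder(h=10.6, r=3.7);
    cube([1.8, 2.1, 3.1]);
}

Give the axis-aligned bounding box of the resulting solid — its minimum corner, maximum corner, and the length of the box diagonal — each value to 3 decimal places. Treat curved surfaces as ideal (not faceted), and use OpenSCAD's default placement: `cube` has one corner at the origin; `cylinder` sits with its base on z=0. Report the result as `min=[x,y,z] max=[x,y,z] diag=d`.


min=[-0.900,1.300,-5.100] max=[8.300,10.800,8.600] diag=19.042

A = translate([2.8, 5, -5.1]) cylinder(h=10.6, r=3.7) → bbox [-0.9,1.3,-5.1] .. [6.5,8.7,5.5]
B = cube([1.8, 2.1, 3.1]) → bbox [0,0,0] .. [1.8,2.1,3.1]
lo = A.lo+B.lo = [-0.9+0, 1.3+0, -5.1+0] = [-0.900,1.300,-5.100]
hi = A.hi+B.hi = [6.5+1.8, 8.7+2.1, 5.5+3.1] = [8.300,10.800,8.600]
diag = √(9.2²+9.5²+13.7²) = √362.58 = 19.042


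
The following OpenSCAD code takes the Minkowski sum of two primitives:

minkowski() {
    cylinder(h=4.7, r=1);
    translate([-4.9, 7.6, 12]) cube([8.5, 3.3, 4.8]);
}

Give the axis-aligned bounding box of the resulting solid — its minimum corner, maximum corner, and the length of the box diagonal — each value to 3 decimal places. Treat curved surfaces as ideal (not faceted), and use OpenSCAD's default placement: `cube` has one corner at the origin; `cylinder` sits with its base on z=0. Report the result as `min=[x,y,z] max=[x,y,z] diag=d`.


A = translate([-4.9, 7.6, 12]) cube([8.5, 3.3, 4.8]) → bbox [-4.9,7.6,12] .. [3.6,10.9,16.8]
B = cylinder(h=4.7, r=1) → bbox [-1,-1,0] .. [1,1,4.7]
lo = A.lo+B.lo = [-4.9-1, 7.6-1, 12+0] = [-5.900,6.600,12.000]
hi = A.hi+B.hi = [3.6+1, 10.9+1, 16.8+4.7] = [4.600,11.900,21.500]
diag = √(10.5²+5.3²+9.5²) = √228.59 = 15.119

min=[-5.900,6.600,12.000] max=[4.600,11.900,21.500] diag=15.119


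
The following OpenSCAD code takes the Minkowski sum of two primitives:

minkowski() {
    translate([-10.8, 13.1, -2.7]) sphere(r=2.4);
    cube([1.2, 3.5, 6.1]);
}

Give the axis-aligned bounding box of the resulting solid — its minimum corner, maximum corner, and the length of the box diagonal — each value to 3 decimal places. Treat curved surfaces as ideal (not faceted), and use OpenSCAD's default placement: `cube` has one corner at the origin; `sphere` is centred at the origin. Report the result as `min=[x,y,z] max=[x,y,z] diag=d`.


A = translate([-10.8, 13.1, -2.7]) sphere(r=2.4) → bbox [-13.2,10.7,-5.1] .. [-8.4,15.5,-0.3]
B = cube([1.2, 3.5, 6.1]) → bbox [0,0,0] .. [1.2,3.5,6.1]
lo = A.lo+B.lo = [-13.2+0, 10.7+0, -5.1+0] = [-13.200,10.700,-5.100]
hi = A.hi+B.hi = [-8.4+1.2, 15.5+3.5, -0.3+6.1] = [-7.200,19.000,5.800]
diag = √(6²+8.3²+10.9²) = √223.7 = 14.957

min=[-13.200,10.700,-5.100] max=[-7.200,19.000,5.800] diag=14.957


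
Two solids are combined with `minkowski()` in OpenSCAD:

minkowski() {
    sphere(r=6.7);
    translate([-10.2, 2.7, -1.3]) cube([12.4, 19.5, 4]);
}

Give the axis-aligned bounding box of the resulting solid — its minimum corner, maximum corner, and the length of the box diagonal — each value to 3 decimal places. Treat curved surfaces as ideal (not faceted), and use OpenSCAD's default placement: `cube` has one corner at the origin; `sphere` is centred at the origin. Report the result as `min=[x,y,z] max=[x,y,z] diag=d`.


min=[-16.900,-4.000,-8.000] max=[8.900,28.900,9.400] diag=45.286

A = translate([-10.2, 2.7, -1.3]) cube([12.4, 19.5, 4]) → bbox [-10.2,2.7,-1.3] .. [2.2,22.2,2.7]
B = sphere(r=6.7) → bbox [-6.7,-6.7,-6.7] .. [6.7,6.7,6.7]
lo = A.lo+B.lo = [-10.2-6.7, 2.7-6.7, -1.3-6.7] = [-16.900,-4.000,-8.000]
hi = A.hi+B.hi = [2.2+6.7, 22.2+6.7, 2.7+6.7] = [8.900,28.900,9.400]
diag = √(25.8²+32.9²+17.4²) = √2050.81 = 45.286


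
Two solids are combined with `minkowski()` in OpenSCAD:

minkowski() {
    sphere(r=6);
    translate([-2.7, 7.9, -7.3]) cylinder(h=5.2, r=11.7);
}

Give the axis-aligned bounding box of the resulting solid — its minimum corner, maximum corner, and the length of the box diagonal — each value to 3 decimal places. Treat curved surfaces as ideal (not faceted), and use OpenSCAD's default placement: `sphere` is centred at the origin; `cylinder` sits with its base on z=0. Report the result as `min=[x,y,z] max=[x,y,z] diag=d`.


min=[-20.400,-9.800,-13.300] max=[15.000,25.600,3.900] diag=52.935

A = translate([-2.7, 7.9, -7.3]) cylinder(h=5.2, r=11.7) → bbox [-14.4,-3.8,-7.3] .. [9,19.6,-2.1]
B = sphere(r=6) → bbox [-6,-6,-6] .. [6,6,6]
lo = A.lo+B.lo = [-14.4-6, -3.8-6, -7.3-6] = [-20.400,-9.800,-13.300]
hi = A.hi+B.hi = [9+6, 19.6+6, -2.1+6] = [15.000,25.600,3.900]
diag = √(35.4²+35.4²+17.2²) = √2802.16 = 52.935


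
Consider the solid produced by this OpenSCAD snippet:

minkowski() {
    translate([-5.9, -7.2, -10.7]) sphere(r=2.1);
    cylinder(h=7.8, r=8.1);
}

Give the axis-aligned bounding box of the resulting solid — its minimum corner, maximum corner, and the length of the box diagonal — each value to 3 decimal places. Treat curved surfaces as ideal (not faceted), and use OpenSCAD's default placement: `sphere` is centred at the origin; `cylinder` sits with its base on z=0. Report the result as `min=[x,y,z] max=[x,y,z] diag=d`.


min=[-16.100,-17.400,-12.800] max=[4.300,3.000,-0.800] diag=31.246

A = translate([-5.9, -7.2, -10.7]) sphere(r=2.1) → bbox [-8,-9.3,-12.8] .. [-3.8,-5.1,-8.6]
B = cylinder(h=7.8, r=8.1) → bbox [-8.1,-8.1,0] .. [8.1,8.1,7.8]
lo = A.lo+B.lo = [-8-8.1, -9.3-8.1, -12.8+0] = [-16.100,-17.400,-12.800]
hi = A.hi+B.hi = [-3.8+8.1, -5.1+8.1, -8.6+7.8] = [4.300,3.000,-0.800]
diag = √(20.4²+20.4²+12²) = √976.32 = 31.246
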